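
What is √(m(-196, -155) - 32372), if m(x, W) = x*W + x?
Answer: 2*I*√547 ≈ 46.776*I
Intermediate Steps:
m(x, W) = x + W*x (m(x, W) = W*x + x = x + W*x)
√(m(-196, -155) - 32372) = √(-196*(1 - 155) - 32372) = √(-196*(-154) - 32372) = √(30184 - 32372) = √(-2188) = 2*I*√547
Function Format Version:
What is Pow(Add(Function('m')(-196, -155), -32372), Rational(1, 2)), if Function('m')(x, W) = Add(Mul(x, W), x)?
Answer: Mul(2, I, Pow(547, Rational(1, 2))) ≈ Mul(46.776, I)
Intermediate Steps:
Function('m')(x, W) = Add(x, Mul(W, x)) (Function('m')(x, W) = Add(Mul(W, x), x) = Add(x, Mul(W, x)))
Pow(Add(Function('m')(-196, -155), -32372), Rational(1, 2)) = Pow(Add(Mul(-196, Add(1, -155)), -32372), Rational(1, 2)) = Pow(Add(Mul(-196, -154), -32372), Rational(1, 2)) = Pow(Add(30184, -32372), Rational(1, 2)) = Pow(-2188, Rational(1, 2)) = Mul(2, I, Pow(547, Rational(1, 2)))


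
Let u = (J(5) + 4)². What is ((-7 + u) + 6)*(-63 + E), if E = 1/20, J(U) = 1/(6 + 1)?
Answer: -249282/245 ≈ -1017.5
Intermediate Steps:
J(U) = ⅐ (J(U) = 1/7 = ⅐)
E = 1/20 ≈ 0.050000
u = 841/49 (u = (⅐ + 4)² = (29/7)² = 841/49 ≈ 17.163)
((-7 + u) + 6)*(-63 + E) = ((-7 + 841/49) + 6)*(-63 + 1/20) = (498/49 + 6)*(-1259/20) = (792/49)*(-1259/20) = -249282/245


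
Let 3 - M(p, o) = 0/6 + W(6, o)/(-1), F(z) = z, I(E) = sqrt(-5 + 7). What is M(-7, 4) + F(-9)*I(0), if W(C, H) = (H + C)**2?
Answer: 103 - 9*sqrt(2) ≈ 90.272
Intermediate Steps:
I(E) = sqrt(2)
W(C, H) = (C + H)**2
M(p, o) = 3 + (6 + o)**2 (M(p, o) = 3 - (0/6 + (6 + o)**2/(-1)) = 3 - (0*(1/6) + (6 + o)**2*(-1)) = 3 - (0 - (6 + o)**2) = 3 - (-1)*(6 + o)**2 = 3 + (6 + o)**2)
M(-7, 4) + F(-9)*I(0) = (3 + (6 + 4)**2) - 9*sqrt(2) = (3 + 10**2) - 9*sqrt(2) = (3 + 100) - 9*sqrt(2) = 103 - 9*sqrt(2)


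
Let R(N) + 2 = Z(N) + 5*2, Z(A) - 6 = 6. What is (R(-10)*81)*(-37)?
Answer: -59940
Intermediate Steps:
Z(A) = 12 (Z(A) = 6 + 6 = 12)
R(N) = 20 (R(N) = -2 + (12 + 5*2) = -2 + (12 + 10) = -2 + 22 = 20)
(R(-10)*81)*(-37) = (20*81)*(-37) = 1620*(-37) = -59940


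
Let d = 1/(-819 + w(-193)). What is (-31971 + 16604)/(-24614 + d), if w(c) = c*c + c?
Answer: 556853979/891937517 ≈ 0.62432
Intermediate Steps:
w(c) = c + c² (w(c) = c² + c = c + c²)
d = 1/36237 (d = 1/(-819 - 193*(1 - 193)) = 1/(-819 - 193*(-192)) = 1/(-819 + 37056) = 1/36237 ≈ 2.7596e-5)
(-31971 + 16604)/(-24614 + d) = (-31971 + 16604)/(-24614 + 1/36237) = -15367/(-891937517/36237) = -15367*(-36237/891937517) = 556853979/891937517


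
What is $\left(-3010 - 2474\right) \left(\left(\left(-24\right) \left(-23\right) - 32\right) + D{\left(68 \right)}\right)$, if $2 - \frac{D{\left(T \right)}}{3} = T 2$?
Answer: $-647112$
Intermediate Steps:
$D{\left(T \right)} = 6 - 6 T$ ($D{\left(T \right)} = 6 - 3 T 2 = 6 - 3 \cdot 2 T = 6 - 6 T$)
$\left(-3010 - 2474\right) \left(\left(\left(-24\right) \left(-23\right) - 32\right) + D{\left(68 \right)}\right) = \left(-3010 - 2474\right) \left(\left(\left(-24\right) \left(-23\right) - 32\right) + \left(6 - 408\right)\right) = - 5484 \left(\left(552 - 32\right) + \left(6 - 408\right)\right) = - 5484 \left(520 - 402\right) = \left(-5484\right) 118 = -647112$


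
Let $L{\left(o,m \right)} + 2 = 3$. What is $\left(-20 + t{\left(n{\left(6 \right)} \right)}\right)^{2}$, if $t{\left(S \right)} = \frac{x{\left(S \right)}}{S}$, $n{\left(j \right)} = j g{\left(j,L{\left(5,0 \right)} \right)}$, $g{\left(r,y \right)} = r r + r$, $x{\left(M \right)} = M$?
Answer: $361$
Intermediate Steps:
$L{\left(o,m \right)} = 1$ ($L{\left(o,m \right)} = -2 + 3 = 1$)
$g{\left(r,y \right)} = r + r^{2}$ ($g{\left(r,y \right)} = r^{2} + r = r + r^{2}$)
$n{\left(j \right)} = j^{2} \left(1 + j\right)$ ($n{\left(j \right)} = j j \left(1 + j\right) = j^{2} \left(1 + j\right)$)
$t{\left(S \right)} = 1$ ($t{\left(S \right)} = \frac{S}{S} = 1$)
$\left(-20 + t{\left(n{\left(6 \right)} \right)}\right)^{2} = \left(-20 + 1\right)^{2} = \left(-19\right)^{2} = 361$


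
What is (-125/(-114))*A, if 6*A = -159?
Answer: -6625/228 ≈ -29.057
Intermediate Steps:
A = -53/2 (A = (⅙)*(-159) = -53/2 ≈ -26.500)
(-125/(-114))*A = (-125/(-114))*(-53/2) = -1/114*(-125)*(-53/2) = (125/114)*(-53/2) = -6625/228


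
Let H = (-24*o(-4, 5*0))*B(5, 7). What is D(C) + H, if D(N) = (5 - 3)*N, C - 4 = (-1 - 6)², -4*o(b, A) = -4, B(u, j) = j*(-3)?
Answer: 610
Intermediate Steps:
B(u, j) = -3*j
o(b, A) = 1 (o(b, A) = -¼*(-4) = 1)
C = 53 (C = 4 + (-1 - 6)² = 4 + (-7)² = 4 + 49 = 53)
D(N) = 2*N
H = 504 (H = (-24*1)*(-3*7) = -24*(-21) = 504)
D(C) + H = 2*53 + 504 = 106 + 504 = 610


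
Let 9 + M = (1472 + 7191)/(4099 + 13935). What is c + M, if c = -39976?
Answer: -721080827/18034 ≈ -39985.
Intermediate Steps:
M = -153643/18034 (M = -9 + (1472 + 7191)/(4099 + 13935) = -9 + 8663/18034 = -153643/18034 ≈ -8.5196)
c + M = -39976 - 153643/18034 = -721080827/18034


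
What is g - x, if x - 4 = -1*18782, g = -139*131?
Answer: 569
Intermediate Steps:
g = -18209
x = -18778 (x = 4 - 1*18782 = 4 - 18782 = -18778)
g - x = -18209 - 1*(-18778) = -18209 + 18778 = 569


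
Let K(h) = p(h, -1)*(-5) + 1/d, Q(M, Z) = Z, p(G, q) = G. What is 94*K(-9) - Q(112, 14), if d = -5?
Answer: 20986/5 ≈ 4197.2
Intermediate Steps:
K(h) = -1/5 - 5*h (K(h) = h*(-5) + 1/(-5) = -5*h - 1/5 = -1/5 - 5*h)
94*K(-9) - Q(112, 14) = 94*(-1/5 - 5*(-9)) - 1*14 = 94*(-1/5 + 45) - 14 = 94*(224/5) - 14 = 21056/5 - 14 = 20986/5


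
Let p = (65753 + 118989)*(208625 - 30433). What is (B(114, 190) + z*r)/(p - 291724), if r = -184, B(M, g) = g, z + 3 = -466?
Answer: 43243/16459627370 ≈ 2.6272e-6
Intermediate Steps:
z = -469 (z = -3 - 466 = -469)
p = 32919546464 (p = 184742*178192 = 32919546464)
(B(114, 190) + z*r)/(p - 291724) = (190 - 469*(-184))/(32919546464 - 291724) = (190 + 86296)/32919254740 = 86486*(1/32919254740) = 43243/16459627370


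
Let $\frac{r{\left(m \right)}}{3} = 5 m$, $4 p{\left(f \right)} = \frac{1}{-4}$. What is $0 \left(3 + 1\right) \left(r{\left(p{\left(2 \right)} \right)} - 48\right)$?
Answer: $0$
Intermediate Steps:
$p{\left(f \right)} = - \frac{1}{16}$ ($p{\left(f \right)} = \frac{1}{4 \left(-4\right)} = \frac{1}{4} \left(- \frac{1}{4}\right) = - \frac{1}{16}$)
$r{\left(m \right)} = 15 m$ ($r{\left(m \right)} = 3 \cdot 5 m = 15 m$)
$0 \left(3 + 1\right) \left(r{\left(p{\left(2 \right)} \right)} - 48\right) = 0 \left(3 + 1\right) \left(15 \left(- \frac{1}{16}\right) - 48\right) = 0 \cdot 4 \left(- \frac{15}{16} - 48\right) = 0 \left(- \frac{783}{16}\right) = 0$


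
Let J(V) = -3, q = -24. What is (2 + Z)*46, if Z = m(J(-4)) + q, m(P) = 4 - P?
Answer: -690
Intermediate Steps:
Z = -17 (Z = (4 - 1*(-3)) - 24 = (4 + 3) - 24 = 7 - 24 = -17)
(2 + Z)*46 = (2 - 17)*46 = -15*46 = -690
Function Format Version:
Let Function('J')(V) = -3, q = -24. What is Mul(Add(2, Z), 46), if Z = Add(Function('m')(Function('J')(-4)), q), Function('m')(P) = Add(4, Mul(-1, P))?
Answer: -690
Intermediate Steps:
Z = -17 (Z = Add(Add(4, Mul(-1, -3)), -24) = Add(Add(4, 3), -24) = Add(7, -24) = -17)
Mul(Add(2, Z), 46) = Mul(Add(2, -17), 46) = Mul(-15, 46) = -690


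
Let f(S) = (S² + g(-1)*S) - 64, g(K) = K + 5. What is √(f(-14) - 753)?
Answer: I*√677 ≈ 26.019*I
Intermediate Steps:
g(K) = 5 + K
f(S) = -64 + S² + 4*S (f(S) = (S² + (5 - 1)*S) - 64 = (S² + 4*S) - 64 = -64 + S² + 4*S)
√(f(-14) - 753) = √((-64 + (-14)² + 4*(-14)) - 753) = √((-64 + 196 - 56) - 753) = √(76 - 753) = √(-677) = I*√677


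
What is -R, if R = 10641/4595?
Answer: -10641/4595 ≈ -2.3158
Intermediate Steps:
R = 10641/4595 (R = 10641*(1/4595) = 10641/4595 ≈ 2.3158)
-R = -1*10641/4595 = -10641/4595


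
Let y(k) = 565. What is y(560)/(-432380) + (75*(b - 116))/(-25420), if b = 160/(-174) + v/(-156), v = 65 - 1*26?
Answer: 4390913357/12749675536 ≈ 0.34439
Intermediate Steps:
v = 39 (v = 65 - 26 = 39)
b = -407/348 (b = 160/(-174) + 39/(-156) = 160*(-1/174) + 39*(-1/156) = -80/87 - 1/4 = -407/348 ≈ -1.1695)
y(560)/(-432380) + (75*(b - 116))/(-25420) = 565/(-432380) + (75*(-407/348 - 116))/(-25420) = 565*(-1/432380) + (75*(-40775/348))*(-1/25420) = -113/86476 - 1019375/116*(-1/25420) = -113/86476 + 203875/589744 = 4390913357/12749675536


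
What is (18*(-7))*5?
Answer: -630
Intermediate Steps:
(18*(-7))*5 = -126*5 = -630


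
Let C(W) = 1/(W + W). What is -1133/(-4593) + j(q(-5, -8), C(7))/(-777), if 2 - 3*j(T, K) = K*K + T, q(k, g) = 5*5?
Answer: 59816705/233159052 ≈ 0.25655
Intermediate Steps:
q(k, g) = 25
C(W) = 1/(2*W)
j(T, K) = 2/3 - T/3 - K**2/3 (j(T, K) = 2/3 - (K*K + T)/3 = 2/3 - (K**2 + T)/3 = 2/3 - (T + K**2)/3 = 2/3 + (-T/3 - K**2/3) = 2/3 - T/3 - K**2/3)
-1133/(-4593) + j(q(-5, -8), C(7))/(-777) = -1133/(-4593) + (2/3 - 1/3*25 - ((1/2)/7)**2/3)/(-777) = -1133*(-1/4593) + (2/3 - 25/3 - ((1/2)*(1/7))**2/3)*(-1/777) = 1133/4593 + (2/3 - 25/3 - (1/14)**2/3)*(-1/777) = 1133/4593 + (2/3 - 25/3 - 1/3*1/196)*(-1/777) = 1133/4593 + (2/3 - 25/3 - 1/588)*(-1/777) = 1133/4593 - 1503/196*(-1/777) = 1133/4593 + 501/50764 = 59816705/233159052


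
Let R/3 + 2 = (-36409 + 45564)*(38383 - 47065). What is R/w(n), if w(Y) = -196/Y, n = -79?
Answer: -672772848/7 ≈ -9.6110e+7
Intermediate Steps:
R = -238451136 (R = -6 + 3*((-36409 + 45564)*(38383 - 47065)) = -6 + 3*(9155*(-8682)) = -6 + 3*(-79483710) = -6 - 238451130 = -238451136)
R/w(n) = -238451136/((-196/(-79))) = -238451136/((-196*(-1/79))) = -238451136/196/79 = -238451136*79/196 = -672772848/7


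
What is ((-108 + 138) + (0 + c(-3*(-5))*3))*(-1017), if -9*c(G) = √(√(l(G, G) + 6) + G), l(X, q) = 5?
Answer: -30510 + 339*√(15 + √11) ≈ -29059.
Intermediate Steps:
c(G) = -√(G + √11)/9 (c(G) = -√(√(5 + 6) + G)/9 = -√(√11 + G)/9 = -√(G + √11)/9)
((-108 + 138) + (0 + c(-3*(-5))*3))*(-1017) = ((-108 + 138) + (0 - √(-3*(-5) + √11)/9*3))*(-1017) = (30 + (0 - √(15 + √11)/9*3))*(-1017) = (30 + (0 - √(15 + √11)/3))*(-1017) = (30 - √(15 + √11)/3)*(-1017) = -30510 + 339*√(15 + √11)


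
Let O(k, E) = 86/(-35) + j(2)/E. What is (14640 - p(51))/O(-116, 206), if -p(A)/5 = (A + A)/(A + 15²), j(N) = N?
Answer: -2428057625/405858 ≈ -5982.5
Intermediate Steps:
p(A) = -10*A/(225 + A) (p(A) = -5*(A + A)/(A + 15²) = -5*2*A/(A + 225) = -5*2*A/(225 + A) = -10*A/(225 + A))
O(k, E) = -86/35 + 2/E (O(k, E) = 86/(-35) + 2/E = 86*(-1/35) + 2/E = -86/35 + 2/E)
(14640 - p(51))/O(-116, 206) = (14640 - (-10)*51/(225 + 51))/(-86/35 + 2/206) = (14640 - (-10)*51/276)/(-86/35 + 2*(1/206)) = (14640 - (-10)*51/276)/(-86/35 + 1/103) = (14640 - 1*(-85/46))/(-8823/3605) = (14640 + 85/46)*(-3605/8823) = (673525/46)*(-3605/8823) = -2428057625/405858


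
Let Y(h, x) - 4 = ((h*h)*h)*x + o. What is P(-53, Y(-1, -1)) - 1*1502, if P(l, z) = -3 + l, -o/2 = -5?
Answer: -1558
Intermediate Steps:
o = 10 (o = -2*(-5) = 10)
Y(h, x) = 14 + x*h**3 (Y(h, x) = 4 + (((h*h)*h)*x + 10) = 4 + ((h**2*h)*x + 10) = 4 + (h**3*x + 10) = 4 + (x*h**3 + 10) = 4 + (10 + x*h**3) = 14 + x*h**3)
P(-53, Y(-1, -1)) - 1*1502 = (-3 - 53) - 1*1502 = -56 - 1502 = -1558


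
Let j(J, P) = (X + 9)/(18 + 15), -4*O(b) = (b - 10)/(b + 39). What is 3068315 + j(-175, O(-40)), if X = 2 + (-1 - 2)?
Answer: 101254403/33 ≈ 3.0683e+6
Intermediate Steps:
X = -1 (X = 2 - 3 = -1)
O(b) = -(-10 + b)/(4*(39 + b)) (O(b) = -(b - 10)/(4*(b + 39)) = -(-10 + b)/(4*(39 + b)))
j(J, P) = 8/33 (j(J, P) = (-1 + 9)/(18 + 15) = 8/33)
3068315 + j(-175, O(-40)) = 3068315 + 8/33 = 101254403/33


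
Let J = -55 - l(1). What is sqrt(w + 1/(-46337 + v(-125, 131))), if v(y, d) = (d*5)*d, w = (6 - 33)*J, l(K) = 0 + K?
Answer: sqrt(588819312939)/19734 ≈ 38.884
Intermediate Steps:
l(K) = K
J = -56 (J = -55 - 1*1 = -55 - 1 = -56)
w = 1512 (w = (6 - 33)*(-56) = -27*(-56) = 1512)
v(y, d) = 5*d**2 (v(y, d) = (5*d)*d = 5*d**2)
sqrt(w + 1/(-46337 + v(-125, 131))) = sqrt(1512 + 1/(-46337 + 5*131**2)) = sqrt(1512 + 1/(-46337 + 5*17161)) = sqrt(1512 + 1/(-46337 + 85805)) = sqrt(1512 + 1/39468) = sqrt(59675617/39468) = sqrt(588819312939)/19734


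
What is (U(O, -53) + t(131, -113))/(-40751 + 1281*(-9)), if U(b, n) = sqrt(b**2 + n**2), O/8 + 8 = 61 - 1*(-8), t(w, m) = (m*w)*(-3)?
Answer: -44409/52280 - sqrt(240953)/52280 ≈ -0.85883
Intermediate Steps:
t(w, m) = -3*m*w
O = 488 (O = -64 + 8*(61 - 1*(-8)) = -64 + 8*(61 + 8) = -64 + 8*69 = -64 + 552 = 488)
(U(O, -53) + t(131, -113))/(-40751 + 1281*(-9)) = (sqrt(488**2 + (-53)**2) - 3*(-113)*131)/(-40751 + 1281*(-9)) = (sqrt(238144 + 2809) + 44409)/(-40751 - 11529) = (sqrt(240953) + 44409)/(-52280) = (44409 + sqrt(240953))*(-1/52280) = -44409/52280 - sqrt(240953)/52280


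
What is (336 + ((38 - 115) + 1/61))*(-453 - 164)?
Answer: -9748600/61 ≈ -1.5981e+5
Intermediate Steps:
(336 + ((38 - 115) + 1/61))*(-453 - 164) = (336 + (-77 + 1/61))*(-617) = (336 - 4696/61)*(-617) = (15800/61)*(-617) = -9748600/61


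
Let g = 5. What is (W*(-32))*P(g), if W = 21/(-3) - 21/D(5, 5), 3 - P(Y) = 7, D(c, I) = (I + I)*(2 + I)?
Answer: -4672/5 ≈ -934.40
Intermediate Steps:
D(c, I) = 2*I*(2 + I) (D(c, I) = (2*I)*(2 + I) = 2*I*(2 + I))
P(Y) = -4 (P(Y) = 3 - 1*7 = 3 - 7 = -4)
W = -73/10 (W = 21/(-3) - 21*1/(10*(2 + 5)) = 21*(-1/3) - 21/(2*5*7) = -7 - 21/70 = -7 - 21*1/70 = -7 - 3/10 = -73/10 ≈ -7.3000)
(W*(-32))*P(g) = -73/10*(-32)*(-4) = (1168/5)*(-4) = -4672/5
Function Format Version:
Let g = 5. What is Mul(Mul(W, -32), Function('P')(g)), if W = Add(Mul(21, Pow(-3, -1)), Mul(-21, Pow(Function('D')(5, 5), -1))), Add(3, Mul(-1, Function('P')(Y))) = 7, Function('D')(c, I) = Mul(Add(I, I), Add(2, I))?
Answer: Rational(-4672, 5) ≈ -934.40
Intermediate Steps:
Function('D')(c, I) = Mul(2, I, Add(2, I)) (Function('D')(c, I) = Mul(Mul(2, I), Add(2, I)) = Mul(2, I, Add(2, I)))
Function('P')(Y) = -4 (Function('P')(Y) = Add(3, Mul(-1, 7)) = Add(3, -7) = -4)
W = Rational(-73, 10) (W = Add(Mul(21, Pow(-3, -1)), Mul(-21, Pow(Mul(2, 5, Add(2, 5)), -1))) = Add(Mul(21, Rational(-1, 3)), Mul(-21, Pow(Mul(2, 5, 7), -1))) = Add(-7, Mul(-21, Pow(70, -1))) = Add(-7, Mul(-21, Rational(1, 70))) = Add(-7, Rational(-3, 10)) = Rational(-73, 10) ≈ -7.3000)
Mul(Mul(W, -32), Function('P')(g)) = Mul(Mul(Rational(-73, 10), -32), -4) = Mul(Rational(1168, 5), -4) = Rational(-4672, 5)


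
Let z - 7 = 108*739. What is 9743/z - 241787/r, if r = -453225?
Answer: 23714967728/36175966275 ≈ 0.65555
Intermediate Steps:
z = 79819 (z = 7 + 108*739 = 7 + 79812 = 79819)
9743/z - 241787/r = 9743/79819 - 241787/(-453225) = 9743*(1/79819) - 241787*(-1/453225) = 9743/79819 + 241787/453225 = 23714967728/36175966275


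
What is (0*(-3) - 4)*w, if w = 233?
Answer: -932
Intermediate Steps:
(0*(-3) - 4)*w = (0*(-3) - 4)*233 = (0 - 4)*233 = -4*233 = -932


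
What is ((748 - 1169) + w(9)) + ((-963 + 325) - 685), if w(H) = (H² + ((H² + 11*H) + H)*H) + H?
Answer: 47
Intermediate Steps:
w(H) = H + H² + H*(H² + 12*H) (w(H) = (H² + (H² + 12*H)*H) + H = (H² + H*(H² + 12*H)) + H = H + H² + H*(H² + 12*H))
((748 - 1169) + w(9)) + ((-963 + 325) - 685) = ((748 - 1169) + 9*(1 + 9² + 13*9)) + ((-963 + 325) - 685) = (-421 + 9*(1 + 81 + 117)) + (-638 - 685) = (-421 + 9*199) - 1323 = (-421 + 1791) - 1323 = 1370 - 1323 = 47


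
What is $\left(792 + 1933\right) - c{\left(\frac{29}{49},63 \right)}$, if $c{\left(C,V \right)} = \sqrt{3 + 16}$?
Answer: $2725 - \sqrt{19} \approx 2720.6$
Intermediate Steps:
$c{\left(C,V \right)} = \sqrt{19}$
$\left(792 + 1933\right) - c{\left(\frac{29}{49},63 \right)} = \left(792 + 1933\right) - \sqrt{19} = 2725 - \sqrt{19}$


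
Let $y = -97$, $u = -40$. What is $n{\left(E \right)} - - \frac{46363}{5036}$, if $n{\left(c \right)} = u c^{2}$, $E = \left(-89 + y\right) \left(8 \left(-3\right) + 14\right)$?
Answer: $- \frac{696901777637}{5036} \approx -1.3838 \cdot 10^{8}$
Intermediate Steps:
$E = 1860$ ($E = \left(-89 - 97\right) \left(8 \left(-3\right) + 14\right) = - 186 \left(-24 + 14\right) = \left(-186\right) \left(-10\right) = 1860$)
$n{\left(c \right)} = - 40 c^{2}$
$n{\left(E \right)} - - \frac{46363}{5036} = - 40 \cdot 1860^{2} - - \frac{46363}{5036} = \left(-40\right) 3459600 - \left(-46363\right) \frac{1}{5036} = -138384000 - - \frac{46363}{5036} = -138384000 + \frac{46363}{5036} = - \frac{696901777637}{5036}$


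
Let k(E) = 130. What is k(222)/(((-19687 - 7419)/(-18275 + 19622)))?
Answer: -87555/13553 ≈ -6.4602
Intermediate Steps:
k(222)/(((-19687 - 7419)/(-18275 + 19622))) = 130/(((-19687 - 7419)/(-18275 + 19622))) = 130/((-27106/1347)) = 130/((-27106*1/1347)) = 130/(-27106/1347) = 130*(-1347/27106) = -87555/13553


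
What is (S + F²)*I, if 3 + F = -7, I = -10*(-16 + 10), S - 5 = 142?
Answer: 14820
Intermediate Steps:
S = 147 (S = 5 + 142 = 147)
I = 60 (I = -10*(-6) = 60)
F = -10 (F = -3 - 7 = -10)
(S + F²)*I = (147 + (-10)²)*60 = (147 + 100)*60 = 247*60 = 14820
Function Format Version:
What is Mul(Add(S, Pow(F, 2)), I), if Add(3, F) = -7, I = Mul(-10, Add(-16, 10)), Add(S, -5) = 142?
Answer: 14820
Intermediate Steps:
S = 147 (S = Add(5, 142) = 147)
I = 60 (I = Mul(-10, -6) = 60)
F = -10 (F = Add(-3, -7) = -10)
Mul(Add(S, Pow(F, 2)), I) = Mul(Add(147, Pow(-10, 2)), 60) = Mul(Add(147, 100), 60) = Mul(247, 60) = 14820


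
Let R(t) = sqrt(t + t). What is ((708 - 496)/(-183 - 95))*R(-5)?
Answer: -106*I*sqrt(10)/139 ≈ -2.4115*I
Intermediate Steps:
R(t) = sqrt(2)*sqrt(t) (R(t) = sqrt(2*t) = sqrt(2)*sqrt(t))
((708 - 496)/(-183 - 95))*R(-5) = ((708 - 496)/(-183 - 95))*(sqrt(2)*sqrt(-5)) = (212/(-278))*(sqrt(2)*(I*sqrt(5))) = (212*(-1/278))*(I*sqrt(10)) = -106*I*sqrt(10)/139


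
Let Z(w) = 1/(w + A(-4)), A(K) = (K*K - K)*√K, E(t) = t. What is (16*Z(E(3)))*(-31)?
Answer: -1488/1609 + 19840*I/1609 ≈ -0.9248 + 12.331*I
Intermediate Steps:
A(K) = √K*(K² - K) (A(K) = (K² - K)*√K = √K*(K² - K))
Z(w) = 1/(w + 40*I) (Z(w) = 1/(w + (-4)^(3/2)*(-1 - 4)) = 1/(w - 8*I*(-5)) = 1/(w + 40*I))
(16*Z(E(3)))*(-31) = (16/(3 + 40*I))*(-31) = (16*((3 - 40*I)/1609))*(-31) = (16*(3 - 40*I)/1609)*(-31) = -496*(3 - 40*I)/1609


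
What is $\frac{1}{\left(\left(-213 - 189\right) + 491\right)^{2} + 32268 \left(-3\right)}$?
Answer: $- \frac{1}{88883} \approx -1.1251 \cdot 10^{-5}$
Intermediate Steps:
$\frac{1}{\left(\left(-213 - 189\right) + 491\right)^{2} + 32268 \left(-3\right)} = \frac{1}{\left(\left(-213 - 189\right) + 491\right)^{2} - 96804} = \frac{1}{\left(-402 + 491\right)^{2} - 96804} = \frac{1}{89^{2} - 96804} = \frac{1}{7921 - 96804} = \frac{1}{-88883} = - \frac{1}{88883}$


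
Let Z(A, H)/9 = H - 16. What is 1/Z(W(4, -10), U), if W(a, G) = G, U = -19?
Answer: -1/315 ≈ -0.0031746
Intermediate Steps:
Z(A, H) = -144 + 9*H (Z(A, H) = 9*(H - 16) = 9*(-16 + H) = -144 + 9*H)
1/Z(W(4, -10), U) = 1/(-144 + 9*(-19)) = 1/(-144 - 171) = 1/(-315) = -1/315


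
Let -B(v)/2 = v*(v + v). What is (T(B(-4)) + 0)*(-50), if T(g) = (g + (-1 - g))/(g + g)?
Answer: -25/64 ≈ -0.39063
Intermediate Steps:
B(v) = -4*v² (B(v) = -2*v*(v + v) = -2*v*2*v = -4*v²)
T(g) = -1/(2*g)
(T(B(-4)) + 0)*(-50) = (-1/(2*((-4*(-4)²))) + 0)*(-50) = (-1/(2*((-4*16))) + 0)*(-50) = (-½/(-64) + 0)*(-50) = (-½*(-1/64) + 0)*(-50) = (1/128 + 0)*(-50) = (1/128)*(-50) = -25/64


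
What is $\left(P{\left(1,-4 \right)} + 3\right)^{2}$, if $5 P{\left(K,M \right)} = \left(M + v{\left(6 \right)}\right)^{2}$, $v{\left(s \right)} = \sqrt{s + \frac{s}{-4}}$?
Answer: $\frac{6193}{100} - \frac{852 \sqrt{2}}{25} \approx 13.734$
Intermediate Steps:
$v{\left(s \right)} = \frac{\sqrt{3} \sqrt{s}}{2}$ ($v{\left(s \right)} = \sqrt{s + s \left(- \frac{1}{4}\right)} = \sqrt{s - \frac{s}{4}} = \sqrt{\frac{3 s}{4}} = \frac{\sqrt{3} \sqrt{s}}{2}$)
$P{\left(K,M \right)} = \frac{\left(M + \frac{3 \sqrt{2}}{2}\right)^{2}}{5}$ ($P{\left(K,M \right)} = \frac{\left(M + \frac{\sqrt{3} \sqrt{6}}{2}\right)^{2}}{5} = \frac{\left(M + \frac{3 \sqrt{2}}{2}\right)^{2}}{5}$)
$\left(P{\left(1,-4 \right)} + 3\right)^{2} = \left(\frac{\left(2 \left(-4\right) + 3 \sqrt{2}\right)^{2}}{20} + 3\right)^{2} = \left(\frac{\left(-8 + 3 \sqrt{2}\right)^{2}}{20} + 3\right)^{2} = \left(3 + \frac{\left(-8 + 3 \sqrt{2}\right)^{2}}{20}\right)^{2}$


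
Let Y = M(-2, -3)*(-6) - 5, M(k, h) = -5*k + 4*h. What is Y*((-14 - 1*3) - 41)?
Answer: -406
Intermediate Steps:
Y = 7 (Y = (-5*(-2) + 4*(-3))*(-6) - 5 = (10 - 12)*(-6) - 5 = -2*(-6) - 5 = 12 - 5 = 7)
Y*((-14 - 1*3) - 41) = 7*((-14 - 1*3) - 41) = 7*((-14 - 3) - 41) = 7*(-17 - 41) = 7*(-58) = -406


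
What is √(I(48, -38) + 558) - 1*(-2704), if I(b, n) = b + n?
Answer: 2704 + 2*√142 ≈ 2727.8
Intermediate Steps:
√(I(48, -38) + 558) - 1*(-2704) = √((48 - 38) + 558) - 1*(-2704) = √(10 + 558) + 2704 = √568 + 2704 = 2*√142 + 2704 = 2704 + 2*√142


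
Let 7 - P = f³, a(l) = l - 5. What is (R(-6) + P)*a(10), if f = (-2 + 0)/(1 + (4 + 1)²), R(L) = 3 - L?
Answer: 175765/2197 ≈ 80.002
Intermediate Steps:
f = -1/13 (f = -2/(1 + 5²) = -2/(1 + 25) = -2/26 = -2*1/26 = -1/13 ≈ -0.076923)
a(l) = -5 + l
P = 15380/2197 (P = 7 - (-1/13)³ = 7 - 1*(-1/2197) = 7 + 1/2197 = 15380/2197 ≈ 7.0005)
(R(-6) + P)*a(10) = ((3 - 1*(-6)) + 15380/2197)*(-5 + 10) = ((3 + 6) + 15380/2197)*5 = (9 + 15380/2197)*5 = (35153/2197)*5 = 175765/2197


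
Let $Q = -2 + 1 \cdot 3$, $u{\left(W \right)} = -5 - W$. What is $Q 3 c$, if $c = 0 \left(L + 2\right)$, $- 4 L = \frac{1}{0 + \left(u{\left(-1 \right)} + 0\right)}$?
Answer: $0$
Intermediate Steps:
$Q = 1$ ($Q = -2 + 3 = 1$)
$L = \frac{1}{16}$ ($L = - \frac{1}{4 \left(0 + \left(\left(-5 - -1\right) + 0\right)\right)} = - \frac{1}{4 \left(0 + \left(\left(-5 + 1\right) + 0\right)\right)} = - \frac{1}{4 \left(0 + \left(-4 + 0\right)\right)} = - \frac{1}{4 \left(0 - 4\right)} = - \frac{1}{4 \left(-4\right)} = \left(- \frac{1}{4}\right) \left(- \frac{1}{4}\right) = \frac{1}{16} \approx 0.0625$)
$c = 0$ ($c = 0 \left(\frac{1}{16} + 2\right) = 0 \cdot \frac{33}{16} = 0$)
$Q 3 c = 1 \cdot 3 \cdot 0 = 3 \cdot 0 = 0$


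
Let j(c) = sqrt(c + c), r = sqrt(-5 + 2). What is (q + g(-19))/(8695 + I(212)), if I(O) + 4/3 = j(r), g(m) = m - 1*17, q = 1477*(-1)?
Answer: -4539/(26081 + 3*sqrt(2)*3**(1/4)*sqrt(I)) ≈ -0.17401 + 2.6338e-5*I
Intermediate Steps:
q = -1477
g(m) = -17 + m (g(m) = m - 17 = -17 + m)
r = I*sqrt(3) (r = sqrt(-3) = I*sqrt(3) ≈ 1.732*I)
j(c) = sqrt(2)*sqrt(c) (j(c) = sqrt(2*c) = sqrt(2)*sqrt(c))
I(O) = -4/3 + sqrt(2)*3**(1/4)*sqrt(I) (I(O) = -4/3 + sqrt(2)*sqrt(I*sqrt(3)) = -4/3 + sqrt(2)*(3**(1/4)*sqrt(I)) = -4/3 + sqrt(2)*3**(1/4)*sqrt(I))
(q + g(-19))/(8695 + I(212)) = (-1477 + (-17 - 19))/(8695 + (-4/3 + 3**(1/4)*(1 + I))) = (-1477 - 36)/(26081/3 + 3**(1/4)*(1 + I)) = -1513/(26081/3 + 3**(1/4)*(1 + I))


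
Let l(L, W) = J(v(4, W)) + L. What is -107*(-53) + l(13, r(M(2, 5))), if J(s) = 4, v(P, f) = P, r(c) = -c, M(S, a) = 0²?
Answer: 5688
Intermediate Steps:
M(S, a) = 0
l(L, W) = 4 + L
-107*(-53) + l(13, r(M(2, 5))) = -107*(-53) + (4 + 13) = 5671 + 17 = 5688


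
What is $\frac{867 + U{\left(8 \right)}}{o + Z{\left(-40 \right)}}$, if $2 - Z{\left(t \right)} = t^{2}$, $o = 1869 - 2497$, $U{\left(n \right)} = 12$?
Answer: $- \frac{293}{742} \approx -0.39488$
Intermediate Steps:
$o = -628$
$Z{\left(t \right)} = 2 - t^{2}$
$\frac{867 + U{\left(8 \right)}}{o + Z{\left(-40 \right)}} = \frac{867 + 12}{-628 + \left(2 - \left(-40\right)^{2}\right)} = \frac{879}{-628 + \left(2 - 1600\right)} = \frac{879}{-628 - 1598} = \frac{879}{-2226} = 879 \left(- \frac{1}{2226}\right) = - \frac{293}{742}$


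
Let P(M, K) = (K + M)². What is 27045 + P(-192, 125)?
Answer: 31534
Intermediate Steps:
27045 + P(-192, 125) = 27045 + (125 - 192)² = 27045 + (-67)² = 27045 + 4489 = 31534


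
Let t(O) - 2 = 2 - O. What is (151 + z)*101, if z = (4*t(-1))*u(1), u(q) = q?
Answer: 17271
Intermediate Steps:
t(O) = 4 - O (t(O) = 2 + (2 - O) = 4 - O)
z = 20 (z = (4*(4 - 1*(-1)))*1 = (4*(4 + 1))*1 = (4*5)*1 = 20*1 = 20)
(151 + z)*101 = (151 + 20)*101 = 171*101 = 17271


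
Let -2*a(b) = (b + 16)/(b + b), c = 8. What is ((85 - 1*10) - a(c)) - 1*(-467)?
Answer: 2171/4 ≈ 542.75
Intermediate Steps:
a(b) = -(16 + b)/(4*b) (a(b) = -(b + 16)/(2*(b + b)) = -(16 + b)/(2*(2*b)) = -(16 + b)*1/(2*b)/2 = -(16 + b)/(4*b))
((85 - 1*10) - a(c)) - 1*(-467) = ((85 - 1*10) - (-16 - 1*8)/(4*8)) - 1*(-467) = ((85 - 10) - (-16 - 8)/(4*8)) + 467 = (75 - (-24)/(4*8)) + 467 = (75 - 1*(-¾)) + 467 = (75 + ¾) + 467 = 303/4 + 467 = 2171/4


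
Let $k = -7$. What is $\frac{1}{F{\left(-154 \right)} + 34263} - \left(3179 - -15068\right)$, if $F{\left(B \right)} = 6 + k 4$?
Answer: $- \frac{624795526}{34241} \approx -18247.0$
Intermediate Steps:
$F{\left(B \right)} = -22$ ($F{\left(B \right)} = 6 - 28 = -22$)
$\frac{1}{F{\left(-154 \right)} + 34263} - \left(3179 - -15068\right) = \frac{1}{-22 + 34263} - \left(3179 - -15068\right) = \frac{1}{34241} - \left(3179 + 15068\right) = \frac{1}{34241} - 18247 = - \frac{624795526}{34241}$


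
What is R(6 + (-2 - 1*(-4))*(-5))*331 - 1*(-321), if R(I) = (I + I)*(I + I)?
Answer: 21505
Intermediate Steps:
R(I) = 4*I² (R(I) = (2*I)*(2*I) = 4*I²)
R(6 + (-2 - 1*(-4))*(-5))*331 - 1*(-321) = (4*(6 + (-2 - 1*(-4))*(-5))²)*331 - 1*(-321) = (4*(6 + (-2 + 4)*(-5))²)*331 + 321 = (4*(6 + 2*(-5))²)*331 + 321 = (4*(6 - 10)²)*331 + 321 = (4*(-4)²)*331 + 321 = (4*16)*331 + 321 = 64*331 + 321 = 21184 + 321 = 21505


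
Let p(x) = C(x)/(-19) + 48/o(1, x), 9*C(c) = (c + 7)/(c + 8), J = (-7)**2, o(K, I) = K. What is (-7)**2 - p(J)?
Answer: 9803/9747 ≈ 1.0057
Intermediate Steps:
J = 49
C(c) = (7 + c)/(9*(8 + c)) (C(c) = ((c + 7)/(c + 8))/9 = ((7 + c)/(8 + c))/9 = (7 + c)/(9*(8 + c)))
p(x) = 48 - (7 + x)/(171*(8 + x)) (p(x) = ((7 + x)/(9*(8 + x)))/(-19) + 48/1 = ((7 + x)/(9*(8 + x)))*(-1/19) + 48*1 = -(7 + x)/(171*(8 + x)) + 48 = 48 - (7 + x)/(171*(8 + x)))
(-7)**2 - p(J) = (-7)**2 - (65657 + 8207*49)/(171*(8 + 49)) = 49 - (65657 + 402143)/(171*57) = 49 - 467800/(171*57) = 49 - 1*467800/9747 = 49 - 467800/9747 = 9803/9747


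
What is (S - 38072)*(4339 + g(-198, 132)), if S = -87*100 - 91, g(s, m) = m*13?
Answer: -283755465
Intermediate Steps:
g(s, m) = 13*m
S = -8791 (S = -8700 - 91 = -8791)
(S - 38072)*(4339 + g(-198, 132)) = (-8791 - 38072)*(4339 + 13*132) = -46863*(4339 + 1716) = -46863*6055 = -283755465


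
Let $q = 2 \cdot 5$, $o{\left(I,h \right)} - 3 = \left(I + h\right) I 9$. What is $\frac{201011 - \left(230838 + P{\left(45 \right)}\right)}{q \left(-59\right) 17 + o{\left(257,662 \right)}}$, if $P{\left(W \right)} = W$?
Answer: $- \frac{7468}{528905} \approx -0.01412$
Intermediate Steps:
$o{\left(I,h \right)} = 3 + 9 I \left(I + h\right)$ ($o{\left(I,h \right)} = 3 + \left(I + h\right) I 9 = 3 + I \left(I + h\right) 9 = 3 + 9 I \left(I + h\right)$)
$q = 10$
$\frac{201011 - \left(230838 + P{\left(45 \right)}\right)}{q \left(-59\right) 17 + o{\left(257,662 \right)}} = \frac{201011 - 230883}{10 \left(-59\right) 17 + \left(3 + 9 \cdot 257^{2} + 9 \cdot 257 \cdot 662\right)} = \frac{201011 - 230883}{\left(-590\right) 17 + \left(3 + 9 \cdot 66049 + 1531206\right)} = \frac{201011 - 230883}{-10030 + \left(3 + 594441 + 1531206\right)} = - \frac{29872}{-10030 + 2125650} = - \frac{29872}{2115620} = \left(-29872\right) \frac{1}{2115620} = - \frac{7468}{528905}$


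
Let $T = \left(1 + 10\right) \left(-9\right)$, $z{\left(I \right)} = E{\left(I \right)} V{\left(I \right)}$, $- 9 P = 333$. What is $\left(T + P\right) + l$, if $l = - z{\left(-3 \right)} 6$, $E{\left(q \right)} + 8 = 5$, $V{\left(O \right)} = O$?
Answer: $-190$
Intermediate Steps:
$P = -37$ ($P = \left(- \frac{1}{9}\right) 333 = -37$)
$E{\left(q \right)} = -3$ ($E{\left(q \right)} = -8 + 5 = -3$)
$z{\left(I \right)} = - 3 I$
$T = -99$ ($T = 11 \left(-9\right) = -99$)
$l = -54$ ($l = - \left(-3\right) \left(-3\right) 6 = \left(-1\right) 9 \cdot 6 = \left(-9\right) 6 = -54$)
$\left(T + P\right) + l = \left(-99 - 37\right) - 54 = -136 - 54 = -190$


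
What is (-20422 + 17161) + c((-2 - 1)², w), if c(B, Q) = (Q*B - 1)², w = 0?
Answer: -3260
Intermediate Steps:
c(B, Q) = (-1 + B*Q)² (c(B, Q) = (B*Q - 1)² = (-1 + B*Q)²)
(-20422 + 17161) + c((-2 - 1)², w) = (-20422 + 17161) + (-1 + (-2 - 1)²*0)² = -3261 + (-1 + (-3)²*0)² = -3261 + (-1 + 9*0)² = -3261 + (-1 + 0)² = -3261 + (-1)² = -3261 + 1 = -3260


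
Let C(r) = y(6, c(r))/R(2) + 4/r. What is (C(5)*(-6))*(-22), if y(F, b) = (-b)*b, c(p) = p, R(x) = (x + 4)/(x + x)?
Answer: -10472/5 ≈ -2094.4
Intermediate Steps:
R(x) = (4 + x)/(2*x) (R(x) = (4 + x)/((2*x)) = (4 + x)*(1/(2*x)) = (4 + x)/(2*x))
y(F, b) = -b²
C(r) = 4/r - 2*r²/3 (C(r) = (-r²)/(((½)*(4 + 2)/2)) + 4/r = (-r²)/(((½)*(½)*6)) + 4/r = (-r²)/(3/2) + 4/r = -r²*(⅔) + 4/r = -2*r²/3 + 4/r = 4/r - 2*r²/3)
(C(5)*(-6))*(-22) = (((⅔)*(6 - 1*5³)/5)*(-6))*(-22) = (((⅔)*(⅕)*(6 - 1*125))*(-6))*(-22) = (((⅔)*(⅕)*(6 - 125))*(-6))*(-22) = (((⅔)*(⅕)*(-119))*(-6))*(-22) = -238/15*(-6)*(-22) = (476/5)*(-22) = -10472/5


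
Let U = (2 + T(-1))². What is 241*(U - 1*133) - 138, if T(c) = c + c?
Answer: -32191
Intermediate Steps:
T(c) = 2*c
U = 0 (U = (2 + 2*(-1))² = (2 - 2)² = 0² = 0)
241*(U - 1*133) - 138 = 241*(0 - 1*133) - 138 = 241*(0 - 133) - 138 = 241*(-133) - 138 = -32053 - 138 = -32191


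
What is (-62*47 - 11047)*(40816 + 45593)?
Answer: -1206356049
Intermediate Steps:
(-62*47 - 11047)*(40816 + 45593) = (-2914 - 11047)*86409 = -13961*86409 = -1206356049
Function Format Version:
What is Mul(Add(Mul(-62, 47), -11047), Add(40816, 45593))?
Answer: -1206356049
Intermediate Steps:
Mul(Add(Mul(-62, 47), -11047), Add(40816, 45593)) = Mul(Add(-2914, -11047), 86409) = Mul(-13961, 86409) = -1206356049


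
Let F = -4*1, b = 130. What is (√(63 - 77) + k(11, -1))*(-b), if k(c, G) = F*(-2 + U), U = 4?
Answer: 1040 - 130*I*√14 ≈ 1040.0 - 486.42*I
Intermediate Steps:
F = -4
k(c, G) = -8 (k(c, G) = -4*(-2 + 4) = -4*2 = -8)
(√(63 - 77) + k(11, -1))*(-b) = (√(63 - 77) - 8)*(-1*130) = (√(-14) - 8)*(-130) = (I*√14 - 8)*(-130) = (-8 + I*√14)*(-130) = 1040 - 130*I*√14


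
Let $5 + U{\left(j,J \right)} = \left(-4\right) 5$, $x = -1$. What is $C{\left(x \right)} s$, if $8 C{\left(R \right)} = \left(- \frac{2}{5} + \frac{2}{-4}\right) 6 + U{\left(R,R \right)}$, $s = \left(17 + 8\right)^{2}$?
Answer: $-2375$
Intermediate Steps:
$s = 625$ ($s = 25^{2} = 625$)
$U{\left(j,J \right)} = -25$ ($U{\left(j,J \right)} = -5 - 20 = -25$)
$C{\left(R \right)} = - \frac{19}{5}$ ($C{\left(R \right)} = \frac{\left(- \frac{2}{5} + \frac{2}{-4}\right) 6 - 25}{8} = \frac{\left(\left(-2\right) \frac{1}{5} + 2 \left(- \frac{1}{4}\right)\right) 6 - 25}{8} = \frac{\left(- \frac{2}{5} - \frac{1}{2}\right) 6 - 25}{8} = \frac{\left(- \frac{9}{10}\right) 6 - 25}{8} = \frac{- \frac{27}{5} - 25}{8} = \frac{1}{8} \left(- \frac{152}{5}\right) = - \frac{19}{5}$)
$C{\left(x \right)} s = \left(- \frac{19}{5}\right) 625 = -2375$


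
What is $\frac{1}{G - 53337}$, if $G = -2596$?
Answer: $- \frac{1}{55933} \approx -1.7879 \cdot 10^{-5}$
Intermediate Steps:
$\frac{1}{G - 53337} = \frac{1}{-2596 - 53337} = \frac{1}{-55933} = - \frac{1}{55933}$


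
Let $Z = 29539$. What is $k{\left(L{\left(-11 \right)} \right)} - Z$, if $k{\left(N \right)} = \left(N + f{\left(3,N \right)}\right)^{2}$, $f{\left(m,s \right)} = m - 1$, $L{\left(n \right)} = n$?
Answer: $-29458$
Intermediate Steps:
$f{\left(m,s \right)} = -1 + m$
$k{\left(N \right)} = \left(2 + N\right)^{2}$ ($k{\left(N \right)} = \left(N + \left(-1 + 3\right)\right)^{2} = \left(N + 2\right)^{2} = \left(2 + N\right)^{2}$)
$k{\left(L{\left(-11 \right)} \right)} - Z = \left(2 - 11\right)^{2} - 29539 = \left(-9\right)^{2} - 29539 = 81 - 29539 = -29458$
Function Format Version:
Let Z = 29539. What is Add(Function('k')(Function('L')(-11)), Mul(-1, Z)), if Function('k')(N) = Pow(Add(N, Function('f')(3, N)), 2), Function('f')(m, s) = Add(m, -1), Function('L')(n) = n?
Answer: -29458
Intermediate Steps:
Function('f')(m, s) = Add(-1, m)
Function('k')(N) = Pow(Add(2, N), 2) (Function('k')(N) = Pow(Add(N, Add(-1, 3)), 2) = Pow(Add(N, 2), 2) = Pow(Add(2, N), 2))
Add(Function('k')(Function('L')(-11)), Mul(-1, Z)) = Add(Pow(Add(2, -11), 2), Mul(-1, 29539)) = Add(Pow(-9, 2), -29539) = Add(81, -29539) = -29458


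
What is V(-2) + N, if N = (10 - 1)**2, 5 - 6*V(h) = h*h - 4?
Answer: 491/6 ≈ 81.833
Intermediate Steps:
V(h) = 3/2 - h**2/6 (V(h) = 5/6 - (h*h - 4)/6 = 5/6 - (h**2 - 4)/6 = 5/6 - (-4 + h**2)/6 = 5/6 + (2/3 - h**2/6) = 3/2 - h**2/6)
N = 81 (N = 9**2 = 81)
V(-2) + N = (3/2 - 1/6*(-2)**2) + 81 = (3/2 - 1/6*4) + 81 = (3/2 - 2/3) + 81 = 5/6 + 81 = 491/6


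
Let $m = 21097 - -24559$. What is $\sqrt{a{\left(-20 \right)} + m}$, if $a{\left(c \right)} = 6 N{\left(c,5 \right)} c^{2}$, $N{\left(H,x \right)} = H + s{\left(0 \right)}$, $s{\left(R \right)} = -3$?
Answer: $2 i \sqrt{2386} \approx 97.693 i$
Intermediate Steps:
$N{\left(H,x \right)} = -3 + H$ ($N{\left(H,x \right)} = H - 3 = -3 + H$)
$m = 45656$ ($m = 21097 + 24559 = 45656$)
$a{\left(c \right)} = c^{2} \left(-18 + 6 c\right)$ ($a{\left(c \right)} = 6 \left(-3 + c\right) c^{2} = \left(-18 + 6 c\right) c^{2} = c^{2} \left(-18 + 6 c\right)$)
$\sqrt{a{\left(-20 \right)} + m} = \sqrt{6 \left(-20\right)^{2} \left(-3 - 20\right) + 45656} = \sqrt{6 \cdot 400 \left(-23\right) + 45656} = \sqrt{-55200 + 45656} = \sqrt{-9544} = 2 i \sqrt{2386}$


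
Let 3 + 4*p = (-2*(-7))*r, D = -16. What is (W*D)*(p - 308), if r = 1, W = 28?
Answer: 136752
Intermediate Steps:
p = 11/4 (p = -¾ + (-2*(-7)*1)/4 = -¾ + (14*1)/4 = -¾ + (¼)*14 = -¾ + 7/2 = 11/4 ≈ 2.7500)
(W*D)*(p - 308) = (28*(-16))*(11/4 - 308) = -448*(-1221/4) = 136752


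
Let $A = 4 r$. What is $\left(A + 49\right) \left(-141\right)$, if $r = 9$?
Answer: $-11985$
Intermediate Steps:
$A = 36$ ($A = 4 \cdot 9 = 36$)
$\left(A + 49\right) \left(-141\right) = \left(36 + 49\right) \left(-141\right) = 85 \left(-141\right) = -11985$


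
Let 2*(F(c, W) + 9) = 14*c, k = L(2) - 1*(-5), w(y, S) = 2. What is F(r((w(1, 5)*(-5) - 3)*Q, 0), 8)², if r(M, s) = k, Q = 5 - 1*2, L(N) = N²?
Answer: 2916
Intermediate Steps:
Q = 3 (Q = 5 - 2 = 3)
k = 9 (k = 2² - 1*(-5) = 4 + 5 = 9)
r(M, s) = 9
F(c, W) = -9 + 7*c (F(c, W) = -9 + (14*c)/2 = -9 + 7*c)
F(r((w(1, 5)*(-5) - 3)*Q, 0), 8)² = (-9 + 7*9)² = (-9 + 63)² = 54² = 2916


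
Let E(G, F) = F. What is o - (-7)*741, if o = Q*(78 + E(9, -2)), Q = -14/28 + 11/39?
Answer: 201647/39 ≈ 5170.4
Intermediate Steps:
Q = -17/78 (Q = -14*1/28 + 11*(1/39) = -½ + 11/39 = -17/78 ≈ -0.21795)
o = -646/39 (o = -17*(78 - 2)/78 = -17/78*76 = -646/39 ≈ -16.564)
o - (-7)*741 = -646/39 - (-7)*741 = -646/39 - 1*(-5187) = -646/39 + 5187 = 201647/39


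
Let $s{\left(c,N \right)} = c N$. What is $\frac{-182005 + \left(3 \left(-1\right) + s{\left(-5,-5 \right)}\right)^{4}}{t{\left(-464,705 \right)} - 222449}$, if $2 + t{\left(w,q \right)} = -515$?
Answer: $- \frac{17417}{74322} \approx -0.23435$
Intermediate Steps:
$s{\left(c,N \right)} = N c$
$t{\left(w,q \right)} = -517$ ($t{\left(w,q \right)} = -2 - 515 = -517$)
$\frac{-182005 + \left(3 \left(-1\right) + s{\left(-5,-5 \right)}\right)^{4}}{t{\left(-464,705 \right)} - 222449} = \frac{-182005 + \left(3 \left(-1\right) - -25\right)^{4}}{-517 - 222449} = \frac{-182005 + \left(-3 + 25\right)^{4}}{-222966} = \left(-182005 + 22^{4}\right) \left(- \frac{1}{222966}\right) = \left(-182005 + 234256\right) \left(- \frac{1}{222966}\right) = 52251 \left(- \frac{1}{222966}\right) = - \frac{17417}{74322}$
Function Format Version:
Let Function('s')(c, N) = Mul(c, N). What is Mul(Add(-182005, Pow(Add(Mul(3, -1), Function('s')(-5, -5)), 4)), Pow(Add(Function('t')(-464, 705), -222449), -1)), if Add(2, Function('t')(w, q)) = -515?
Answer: Rational(-17417, 74322) ≈ -0.23435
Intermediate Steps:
Function('s')(c, N) = Mul(N, c)
Function('t')(w, q) = -517 (Function('t')(w, q) = Add(-2, -515) = -517)
Mul(Add(-182005, Pow(Add(Mul(3, -1), Function('s')(-5, -5)), 4)), Pow(Add(Function('t')(-464, 705), -222449), -1)) = Mul(Add(-182005, Pow(Add(Mul(3, -1), Mul(-5, -5)), 4)), Pow(Add(-517, -222449), -1)) = Mul(Add(-182005, Pow(Add(-3, 25), 4)), Pow(-222966, -1)) = Mul(Add(-182005, Pow(22, 4)), Rational(-1, 222966)) = Mul(Add(-182005, 234256), Rational(-1, 222966)) = Mul(52251, Rational(-1, 222966)) = Rational(-17417, 74322)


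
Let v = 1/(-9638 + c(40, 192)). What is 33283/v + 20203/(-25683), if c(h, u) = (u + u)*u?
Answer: 54784599131807/25683 ≈ 2.1331e+9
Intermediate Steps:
c(h, u) = 2*u² (c(h, u) = (2*u)*u = 2*u²)
v = 1/64090 (v = 1/(-9638 + 2*192²) = 1/(-9638 + 2*36864) = 1/(-9638 + 73728) = 1/64090 ≈ 1.5603e-5)
33283/v + 20203/(-25683) = 33283/(1/64090) + 20203/(-25683) = 33283*64090 + 20203*(-1/25683) = 2133107470 - 20203/25683 = 54784599131807/25683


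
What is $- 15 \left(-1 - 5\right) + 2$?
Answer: $92$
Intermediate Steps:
$- 15 \left(-1 - 5\right) + 2 = \left(-15\right) \left(-6\right) + 2 = 90 + 2 = 92$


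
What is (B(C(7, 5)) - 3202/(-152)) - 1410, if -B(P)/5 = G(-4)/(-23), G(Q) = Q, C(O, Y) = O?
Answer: -2429377/1748 ≈ -1389.8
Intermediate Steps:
B(P) = -20/23 (B(P) = -(-20)/(-23) = -(-20)*(-1)/23 = -5*4/23 = -20/23)
(B(C(7, 5)) - 3202/(-152)) - 1410 = (-20/23 - 3202/(-152)) - 1410 = (-20/23 - 3202*(-1/152)) - 1410 = (-20/23 + 1601/76) - 1410 = 35303/1748 - 1410 = -2429377/1748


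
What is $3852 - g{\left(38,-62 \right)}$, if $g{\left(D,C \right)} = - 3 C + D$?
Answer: $3628$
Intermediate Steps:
$g{\left(D,C \right)} = D - 3 C$
$3852 - g{\left(38,-62 \right)} = 3852 - \left(38 - -186\right) = 3852 - \left(38 + 186\right) = 3852 - 224 = 3628$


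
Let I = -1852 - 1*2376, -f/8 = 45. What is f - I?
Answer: 3868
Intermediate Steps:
f = -360 (f = -8*45 = -360)
I = -4228 (I = -1852 - 2376 = -4228)
f - I = -360 - 1*(-4228) = -360 + 4228 = 3868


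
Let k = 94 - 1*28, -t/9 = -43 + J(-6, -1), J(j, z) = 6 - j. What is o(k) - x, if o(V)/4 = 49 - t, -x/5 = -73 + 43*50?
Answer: 9465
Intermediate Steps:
x = -10385 (x = -5*(-73 + 43*50) = -5*(-73 + 2150) = -5*2077 = -10385)
t = 279 (t = -9*(-43 + (6 - 1*(-6))) = -9*(-43 + (6 + 6)) = -9*(-43 + 12) = -9*(-31) = 279)
k = 66 (k = 94 - 28 = 66)
o(V) = -920 (o(V) = 4*(49 - 1*279) = 4*(49 - 279) = 4*(-230) = -920)
o(k) - x = -920 - 1*(-10385) = -920 + 10385 = 9465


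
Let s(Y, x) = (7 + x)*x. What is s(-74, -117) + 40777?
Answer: 53647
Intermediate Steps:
s(Y, x) = x*(7 + x)
s(-74, -117) + 40777 = -117*(7 - 117) + 40777 = -117*(-110) + 40777 = 12870 + 40777 = 53647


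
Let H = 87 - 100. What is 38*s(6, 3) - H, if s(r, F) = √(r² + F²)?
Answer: 13 + 114*√5 ≈ 267.91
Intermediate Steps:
s(r, F) = √(F² + r²)
H = -13
38*s(6, 3) - H = 38*√(3² + 6²) - 1*(-13) = 38*√(9 + 36) + 13 = 38*√45 + 13 = 38*(3*√5) + 13 = 114*√5 + 13 = 13 + 114*√5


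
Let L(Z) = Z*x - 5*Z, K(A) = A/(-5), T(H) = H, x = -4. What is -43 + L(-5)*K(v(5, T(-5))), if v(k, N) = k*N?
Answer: 182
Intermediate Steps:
v(k, N) = N*k
K(A) = -A/5 (K(A) = A*(-⅕) = -A/5)
L(Z) = -9*Z (L(Z) = Z*(-4) - 5*Z = -4*Z - 5*Z = -9*Z)
-43 + L(-5)*K(v(5, T(-5))) = -43 + (-9*(-5))*(-(-1)*5) = -43 + 45*(-⅕*(-25)) = -43 + 45*5 = -43 + 225 = 182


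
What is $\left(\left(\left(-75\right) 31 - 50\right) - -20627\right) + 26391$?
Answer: $44643$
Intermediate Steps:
$\left(\left(\left(-75\right) 31 - 50\right) - -20627\right) + 26391 = \left(\left(-2325 - 50\right) + 20627\right) + 26391 = \left(-2375 + 20627\right) + 26391 = 18252 + 26391 = 44643$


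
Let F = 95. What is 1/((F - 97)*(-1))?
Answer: ½ ≈ 0.50000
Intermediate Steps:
1/((F - 97)*(-1)) = 1/((95 - 97)*(-1)) = 1/(-2*(-1)) = 1/2 = ½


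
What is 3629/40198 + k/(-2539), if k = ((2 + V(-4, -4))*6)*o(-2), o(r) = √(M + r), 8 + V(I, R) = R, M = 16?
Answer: 3629/40198 + 60*√14/2539 ≈ 0.17870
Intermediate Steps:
V(I, R) = -8 + R
o(r) = √(16 + r)
k = -60*√14 (k = ((2 + (-8 - 4))*6)*√(16 - 2) = ((2 - 12)*6)*√14 = (-10*6)*√14 = -60*√14 ≈ -224.50)
3629/40198 + k/(-2539) = 3629/40198 - 60*√14/(-2539) = 3629*(1/40198) - 60*√14*(-1/2539) = 3629/40198 + 60*√14/2539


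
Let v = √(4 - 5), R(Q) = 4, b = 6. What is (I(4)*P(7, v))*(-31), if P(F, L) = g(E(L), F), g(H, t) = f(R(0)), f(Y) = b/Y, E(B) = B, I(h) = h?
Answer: -186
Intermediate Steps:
f(Y) = 6/Y
v = I (v = √(-1) = I ≈ 1.0*I)
g(H, t) = 3/2 (g(H, t) = 6/4 = 6*(¼) = 3/2)
P(F, L) = 3/2
(I(4)*P(7, v))*(-31) = (4*(3/2))*(-31) = 6*(-31) = -186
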